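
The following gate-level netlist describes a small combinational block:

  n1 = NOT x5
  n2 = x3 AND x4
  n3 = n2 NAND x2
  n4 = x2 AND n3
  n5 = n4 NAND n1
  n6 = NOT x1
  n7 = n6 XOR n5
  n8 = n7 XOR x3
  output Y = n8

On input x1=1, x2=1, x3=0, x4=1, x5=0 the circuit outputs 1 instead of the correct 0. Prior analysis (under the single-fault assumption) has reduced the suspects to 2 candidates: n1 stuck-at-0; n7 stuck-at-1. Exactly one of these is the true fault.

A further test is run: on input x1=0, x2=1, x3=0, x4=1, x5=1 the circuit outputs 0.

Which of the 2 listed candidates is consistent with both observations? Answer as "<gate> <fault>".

n1 stuck-at-0

Evaluate each candidate on input x1=0, x2=1, x3=0, x4=1, x5=1:
  n1 stuck-at-0: n1=0 [stuck-at-0], n2=0, n3=1, n4=1, n5=1, n6=1, n7=0, n8=0 → 0 — matches
  n7 stuck-at-1: n1=0, n2=0, n3=1, n4=1, n5=1, n6=1, n7=1 [stuck-at-1], n8=1 → 1 — eliminated
Only n1 stuck-at-0 reproduces the observed 0.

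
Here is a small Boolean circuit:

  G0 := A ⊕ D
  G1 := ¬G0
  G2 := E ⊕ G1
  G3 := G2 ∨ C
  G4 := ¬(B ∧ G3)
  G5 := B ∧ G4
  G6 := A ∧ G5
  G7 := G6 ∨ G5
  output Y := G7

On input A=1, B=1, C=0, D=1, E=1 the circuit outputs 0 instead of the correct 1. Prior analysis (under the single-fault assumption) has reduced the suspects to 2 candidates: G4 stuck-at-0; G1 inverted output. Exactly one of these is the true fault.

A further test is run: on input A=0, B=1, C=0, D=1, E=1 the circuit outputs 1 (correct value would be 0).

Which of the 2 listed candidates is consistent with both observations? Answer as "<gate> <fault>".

G1 inverted output

Evaluate each candidate on input A=0, B=1, C=0, D=1, E=1:
  G4 stuck-at-0: G0=1, G1=0, G2=1, G3=1, G4=0 [stuck-at-0], G5=0, G6=0, G7=0 → 0 — eliminated
  G1 inverted output: G0=1, G1=1 [inverted output], G2=0, G3=0, G4=1, G5=1, G6=0, G7=1 → 1 — matches
Only G1 inverted output reproduces the observed 1.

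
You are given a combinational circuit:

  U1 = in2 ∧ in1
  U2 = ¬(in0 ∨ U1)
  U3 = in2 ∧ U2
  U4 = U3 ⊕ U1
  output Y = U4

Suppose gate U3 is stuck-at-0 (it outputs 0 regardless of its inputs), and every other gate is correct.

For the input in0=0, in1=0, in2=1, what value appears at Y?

Propagate with U3 forced: U1=0, U2=1, U3=0 [stuck-at-0], U4=0.
So Y = 0. (Without the fault it would be 1.)

0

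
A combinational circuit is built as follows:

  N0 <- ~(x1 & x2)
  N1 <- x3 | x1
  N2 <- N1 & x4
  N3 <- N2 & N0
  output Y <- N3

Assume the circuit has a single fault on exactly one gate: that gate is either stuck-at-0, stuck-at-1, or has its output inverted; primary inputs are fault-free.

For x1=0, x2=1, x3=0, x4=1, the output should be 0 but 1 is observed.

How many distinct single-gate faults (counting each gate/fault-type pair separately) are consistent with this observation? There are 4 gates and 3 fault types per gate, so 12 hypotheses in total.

Fault-free: N0=1, N1=0, N2=0, N3=0 → 0. Observed 1.
  N0 stuck-at-0: output 0 ✗
  N0 stuck-at-1: output 0 ✗
  N0 inverted output: output 0 ✗
  N1 stuck-at-0: output 0 ✗
  N1 stuck-at-1: output 1 ✓
  N1 inverted output: output 1 ✓
  N2 stuck-at-0: output 0 ✗
  N2 stuck-at-1: output 1 ✓
  N2 inverted output: output 1 ✓
  N3 stuck-at-0: output 0 ✗
  N3 stuck-at-1: output 1 ✓
  N3 inverted output: output 1 ✓
Consistent faults: {N1 stuck-at-1, N1 inverted output, N2 stuck-at-1, N2 inverted output, N3 stuck-at-1, N3 inverted output} — 6 in all.

6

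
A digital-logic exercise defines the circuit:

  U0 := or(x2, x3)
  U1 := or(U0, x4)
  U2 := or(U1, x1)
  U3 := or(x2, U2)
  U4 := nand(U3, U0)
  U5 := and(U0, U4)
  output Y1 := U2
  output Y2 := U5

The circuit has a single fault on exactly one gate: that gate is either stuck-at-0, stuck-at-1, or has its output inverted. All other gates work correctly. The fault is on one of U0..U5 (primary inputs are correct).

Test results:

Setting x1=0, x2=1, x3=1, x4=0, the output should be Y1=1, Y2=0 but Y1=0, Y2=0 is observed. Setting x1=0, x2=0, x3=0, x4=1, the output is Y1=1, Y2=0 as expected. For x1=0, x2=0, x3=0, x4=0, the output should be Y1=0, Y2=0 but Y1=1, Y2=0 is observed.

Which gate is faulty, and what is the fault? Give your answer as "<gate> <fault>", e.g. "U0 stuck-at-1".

Fault-free values for test 1 (x1=0, x2=1, x3=1, x4=0): U0=1, U1=1, U2=1, U3=1, U4=0, U5=0, giving Y1=1, Y2=0. Observed Y1=0, Y2=0.
Test 1: faults giving observed Y1=0, Y2=0 are {U0 stuck-at-0, U0 inverted output, U1 stuck-at-0, U1 inverted output, U2 stuck-at-0, U2 inverted output}.
Test 2 (x1=0, x2=0, x3=0, x4=1): fault-free U0=0, U1=1, U2=1, U3=1, U4=1, U5=0 → Y1=1, Y2=0; observed Y1=1, Y2=0. Eliminates U1 stuck-at-0, U1 inverted output, U2 stuck-at-0, U2 inverted output.
Test 3 (x1=0, x2=0, x3=0, x4=0): fault-free U0=0, U1=0, U2=0, U3=0, U4=1, U5=0 → Y1=0, Y2=0; observed Y1=1, Y2=0. Eliminates U0 stuck-at-0.
Only U0 inverted output is consistent with every test.

U0 inverted output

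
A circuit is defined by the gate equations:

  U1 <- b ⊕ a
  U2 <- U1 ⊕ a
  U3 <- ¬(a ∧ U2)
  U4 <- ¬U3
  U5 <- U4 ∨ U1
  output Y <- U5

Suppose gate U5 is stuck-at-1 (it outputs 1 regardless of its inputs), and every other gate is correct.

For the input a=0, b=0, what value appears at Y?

1

Propagate with U5 forced: U1=0, U2=0, U3=1, U4=0, U5=1 [stuck-at-1].
So Y = 1. (Without the fault it would be 0.)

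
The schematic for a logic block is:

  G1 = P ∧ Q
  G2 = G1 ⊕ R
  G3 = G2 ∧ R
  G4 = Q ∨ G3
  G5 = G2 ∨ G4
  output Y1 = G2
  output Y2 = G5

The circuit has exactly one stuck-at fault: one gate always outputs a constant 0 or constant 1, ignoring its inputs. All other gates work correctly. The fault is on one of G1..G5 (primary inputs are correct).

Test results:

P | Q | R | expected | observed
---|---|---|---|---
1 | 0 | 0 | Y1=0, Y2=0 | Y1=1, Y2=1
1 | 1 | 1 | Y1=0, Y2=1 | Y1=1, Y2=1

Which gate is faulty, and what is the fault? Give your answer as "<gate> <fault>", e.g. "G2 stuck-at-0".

G2 stuck-at-1

Fault-free values for test 1 (P=1, Q=0, R=0): G1=0, G2=0, G3=0, G4=0, G5=0, giving Y1=0, Y2=0. Observed Y1=1, Y2=1.
Test 1: faults giving observed Y1=1, Y2=1 are {G1 stuck-at-1, G2 stuck-at-1}.
Test 2 (P=1, Q=1, R=1): fault-free G1=1, G2=0, G3=0, G4=1, G5=1 → Y1=0, Y2=1; observed Y1=1, Y2=1. Eliminates G1 stuck-at-1.
Only G2 stuck-at-1 is consistent with every test.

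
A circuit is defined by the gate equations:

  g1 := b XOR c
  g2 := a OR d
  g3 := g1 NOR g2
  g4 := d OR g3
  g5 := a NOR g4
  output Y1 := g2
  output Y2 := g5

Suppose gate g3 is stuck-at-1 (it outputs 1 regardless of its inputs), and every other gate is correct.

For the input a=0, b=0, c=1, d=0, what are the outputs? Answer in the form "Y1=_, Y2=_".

Y1=0, Y2=0

Propagate with g3 forced: g1=1, g2=0, g3=1 [stuck-at-1], g4=1, g5=0.
So the outputs are Y1=0, Y2=0. (Without the fault they would be Y1=0, Y2=1.)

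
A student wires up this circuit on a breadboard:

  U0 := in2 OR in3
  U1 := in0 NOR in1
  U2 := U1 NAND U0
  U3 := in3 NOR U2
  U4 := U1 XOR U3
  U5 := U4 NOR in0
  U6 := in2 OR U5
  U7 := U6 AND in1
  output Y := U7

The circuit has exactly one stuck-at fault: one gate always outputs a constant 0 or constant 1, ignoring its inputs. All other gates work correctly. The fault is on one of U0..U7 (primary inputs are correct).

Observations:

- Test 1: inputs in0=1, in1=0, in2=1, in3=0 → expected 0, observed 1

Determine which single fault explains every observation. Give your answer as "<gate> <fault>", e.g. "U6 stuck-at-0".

Fault-free values for test 1 (in0=1, in1=0, in2=1, in3=0): U0=1, U1=0, U2=1, U3=0, U4=0, U5=0, U6=1, U7=0, giving Y=0. Observed 1.
Test 1: faults giving observed 1 are {U7 stuck-at-1}.
Only U7 stuck-at-1 is consistent with every test.

U7 stuck-at-1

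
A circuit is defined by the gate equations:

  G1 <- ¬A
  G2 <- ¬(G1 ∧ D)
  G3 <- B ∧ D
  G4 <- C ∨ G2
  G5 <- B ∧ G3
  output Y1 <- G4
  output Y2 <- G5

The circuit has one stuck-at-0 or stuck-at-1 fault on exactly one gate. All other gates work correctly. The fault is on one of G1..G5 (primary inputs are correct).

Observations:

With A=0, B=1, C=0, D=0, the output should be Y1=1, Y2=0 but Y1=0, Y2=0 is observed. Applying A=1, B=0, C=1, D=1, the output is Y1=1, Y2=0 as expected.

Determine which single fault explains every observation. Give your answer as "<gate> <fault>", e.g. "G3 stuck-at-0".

Fault-free values for test 1 (A=0, B=1, C=0, D=0): G1=1, G2=1, G3=0, G4=1, G5=0, giving Y1=1, Y2=0. Observed Y1=0, Y2=0.
Test 1: faults giving observed Y1=0, Y2=0 are {G2 stuck-at-0, G4 stuck-at-0}.
Test 2 (A=1, B=0, C=1, D=1): fault-free G1=0, G2=1, G3=0, G4=1, G5=0 → Y1=1, Y2=0; observed Y1=1, Y2=0. Eliminates G4 stuck-at-0.
Only G2 stuck-at-0 is consistent with every test.

G2 stuck-at-0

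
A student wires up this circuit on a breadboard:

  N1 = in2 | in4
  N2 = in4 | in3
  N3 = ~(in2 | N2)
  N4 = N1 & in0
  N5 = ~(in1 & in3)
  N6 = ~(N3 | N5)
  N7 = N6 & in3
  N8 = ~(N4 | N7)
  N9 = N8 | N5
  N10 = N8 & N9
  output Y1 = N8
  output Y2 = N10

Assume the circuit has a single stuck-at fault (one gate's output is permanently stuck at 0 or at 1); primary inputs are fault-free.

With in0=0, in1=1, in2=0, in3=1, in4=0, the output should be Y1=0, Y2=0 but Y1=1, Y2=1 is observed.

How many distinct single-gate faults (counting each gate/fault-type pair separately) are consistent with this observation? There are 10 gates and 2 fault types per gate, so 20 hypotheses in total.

6

Fault-free: N1=0, N2=1, N3=0, N4=0, N5=0, N6=1, N7=1, N8=0, N9=0, N10=0 → Y1=0, Y2=0. Observed Y1=1, Y2=1.
  N1: none of the 2 fault types match ✗
  N2: stuck-at-0 ✓; others ✗
  N3: stuck-at-1 ✓; others ✗
  N4: none of the 2 fault types match ✗
  N5: stuck-at-1 ✓; others ✗
  N6: stuck-at-0 ✓; others ✗
  N7: stuck-at-0 ✓; others ✗
  N8: stuck-at-1 ✓; others ✗
  N9: none of the 2 fault types match ✗
  N10: none of the 2 fault types match ✗
Consistent faults: {N2 stuck-at-0, N3 stuck-at-1, N5 stuck-at-1, N6 stuck-at-0, N7 stuck-at-0, N8 stuck-at-1} — 6 in all.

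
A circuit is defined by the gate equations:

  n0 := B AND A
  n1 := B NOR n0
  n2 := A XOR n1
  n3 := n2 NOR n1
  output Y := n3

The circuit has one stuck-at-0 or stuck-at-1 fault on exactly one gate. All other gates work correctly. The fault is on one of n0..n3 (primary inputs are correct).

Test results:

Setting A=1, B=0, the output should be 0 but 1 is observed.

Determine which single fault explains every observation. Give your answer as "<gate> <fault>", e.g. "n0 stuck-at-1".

Fault-free values for test 1 (A=1, B=0): n0=0, n1=1, n2=0, n3=0, giving Y=0. Observed 1.
Test 1: faults giving observed 1 are {n3 stuck-at-1}.
Only n3 stuck-at-1 is consistent with every test.

n3 stuck-at-1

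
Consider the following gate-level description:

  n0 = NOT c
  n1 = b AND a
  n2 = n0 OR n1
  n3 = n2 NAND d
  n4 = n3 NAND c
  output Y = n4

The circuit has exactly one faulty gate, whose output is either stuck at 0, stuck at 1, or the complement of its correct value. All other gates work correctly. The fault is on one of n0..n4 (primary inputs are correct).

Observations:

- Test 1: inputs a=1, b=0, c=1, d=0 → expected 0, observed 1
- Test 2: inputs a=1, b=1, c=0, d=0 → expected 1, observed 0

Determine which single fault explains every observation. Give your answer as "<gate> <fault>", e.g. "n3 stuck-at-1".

Fault-free values for test 1 (a=1, b=0, c=1, d=0): n0=0, n1=0, n2=0, n3=1, n4=0, giving Y=0. Observed 1.
Test 1: faults giving observed 1 are {n3 stuck-at-0, n3 inverted output, n4 stuck-at-1, n4 inverted output}.
Test 2 (a=1, b=1, c=0, d=0): fault-free n0=1, n1=1, n2=1, n3=1, n4=1 → 1; observed 0. Eliminates n3 stuck-at-0, n3 inverted output, n4 stuck-at-1.
Only n4 inverted output is consistent with every test.

n4 inverted output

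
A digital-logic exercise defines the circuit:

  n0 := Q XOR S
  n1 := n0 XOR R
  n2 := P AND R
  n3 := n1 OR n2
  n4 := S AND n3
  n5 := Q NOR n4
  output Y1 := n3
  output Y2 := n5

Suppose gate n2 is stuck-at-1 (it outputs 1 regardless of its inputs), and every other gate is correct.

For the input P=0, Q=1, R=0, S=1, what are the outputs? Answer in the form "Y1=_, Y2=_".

Y1=1, Y2=0

Propagate with n2 forced: n0=0, n1=0, n2=1 [stuck-at-1], n3=1, n4=1, n5=0.
So the outputs are Y1=1, Y2=0. (Without the fault they would be Y1=0, Y2=0.)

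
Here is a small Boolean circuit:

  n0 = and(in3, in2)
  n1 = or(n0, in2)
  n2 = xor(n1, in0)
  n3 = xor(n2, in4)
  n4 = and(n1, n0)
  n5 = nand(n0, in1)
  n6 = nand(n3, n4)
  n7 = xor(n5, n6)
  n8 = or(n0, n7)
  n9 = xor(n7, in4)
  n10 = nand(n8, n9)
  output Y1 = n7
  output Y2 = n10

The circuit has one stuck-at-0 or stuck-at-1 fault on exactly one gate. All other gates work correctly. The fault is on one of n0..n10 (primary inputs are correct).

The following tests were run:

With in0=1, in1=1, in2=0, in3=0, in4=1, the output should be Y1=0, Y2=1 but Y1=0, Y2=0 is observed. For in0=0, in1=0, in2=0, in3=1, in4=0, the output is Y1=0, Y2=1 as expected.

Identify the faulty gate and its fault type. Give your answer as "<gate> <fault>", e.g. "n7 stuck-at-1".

Fault-free values for test 1 (in0=1, in1=1, in2=0, in3=0, in4=1): n0=0, n1=0, n2=1, n3=0, n4=0, n5=1, n6=1, n7=0, n8=0, n9=1, n10=1, giving Y1=0, Y2=1. Observed Y1=0, Y2=0.
Test 1: faults giving observed Y1=0, Y2=0 are {n0 stuck-at-1, n8 stuck-at-1, n10 stuck-at-0}.
Test 2 (in0=0, in1=0, in2=0, in3=1, in4=0): fault-free n0=0, n1=0, n2=0, n3=0, n4=0, n5=1, n6=1, n7=0, n8=0, n9=0, n10=1 → Y1=0, Y2=1; observed Y1=0, Y2=1. Eliminates n0 stuck-at-1, n10 stuck-at-0.
Only n8 stuck-at-1 is consistent with every test.

n8 stuck-at-1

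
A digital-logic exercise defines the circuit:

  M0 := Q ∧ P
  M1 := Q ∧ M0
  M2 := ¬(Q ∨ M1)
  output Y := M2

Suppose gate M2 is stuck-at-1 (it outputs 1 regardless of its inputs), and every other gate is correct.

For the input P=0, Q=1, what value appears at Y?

1

Propagate with M2 forced: M0=0, M1=0, M2=1 [stuck-at-1].
So Y = 1. (Without the fault it would be 0.)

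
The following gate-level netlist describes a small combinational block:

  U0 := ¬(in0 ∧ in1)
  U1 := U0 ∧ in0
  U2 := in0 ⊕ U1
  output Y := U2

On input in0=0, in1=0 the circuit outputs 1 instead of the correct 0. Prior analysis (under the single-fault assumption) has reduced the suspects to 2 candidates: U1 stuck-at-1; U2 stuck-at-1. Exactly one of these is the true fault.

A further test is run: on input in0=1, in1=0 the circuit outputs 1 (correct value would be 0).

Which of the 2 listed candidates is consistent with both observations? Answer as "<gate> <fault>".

Evaluate each candidate on input in0=1, in1=0:
  U1 stuck-at-1: U0=1, U1=1 [stuck-at-1], U2=0 → 0 — eliminated
  U2 stuck-at-1: U0=1, U1=1, U2=1 [stuck-at-1] → 1 — matches
Only U2 stuck-at-1 reproduces the observed 1.

U2 stuck-at-1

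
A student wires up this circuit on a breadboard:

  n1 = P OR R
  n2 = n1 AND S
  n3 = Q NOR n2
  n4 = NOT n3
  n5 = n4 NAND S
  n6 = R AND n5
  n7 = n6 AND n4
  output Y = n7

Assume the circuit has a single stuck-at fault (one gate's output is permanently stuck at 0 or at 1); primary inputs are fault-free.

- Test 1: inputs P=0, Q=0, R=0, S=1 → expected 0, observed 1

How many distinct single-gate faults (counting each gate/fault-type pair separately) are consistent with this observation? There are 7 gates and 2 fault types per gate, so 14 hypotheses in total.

1

Fault-free: n1=0, n2=0, n3=1, n4=0, n5=1, n6=0, n7=0 → 0. Observed 1.
  n1 stuck-at-0: output 0 ✗
  n1 stuck-at-1: output 0 ✗
  n2 stuck-at-0: output 0 ✗
  n2 stuck-at-1: output 0 ✗
  n3 stuck-at-0: output 0 ✗
  n3 stuck-at-1: output 0 ✗
  n4 stuck-at-0: output 0 ✗
  n4 stuck-at-1: output 0 ✗
  n5 stuck-at-0: output 0 ✗
  n5 stuck-at-1: output 0 ✗
  n6 stuck-at-0: output 0 ✗
  n6 stuck-at-1: output 0 ✗
  n7 stuck-at-0: output 0 ✗
  n7 stuck-at-1: output 1 ✓
Consistent faults: {n7 stuck-at-1} — 1 in all.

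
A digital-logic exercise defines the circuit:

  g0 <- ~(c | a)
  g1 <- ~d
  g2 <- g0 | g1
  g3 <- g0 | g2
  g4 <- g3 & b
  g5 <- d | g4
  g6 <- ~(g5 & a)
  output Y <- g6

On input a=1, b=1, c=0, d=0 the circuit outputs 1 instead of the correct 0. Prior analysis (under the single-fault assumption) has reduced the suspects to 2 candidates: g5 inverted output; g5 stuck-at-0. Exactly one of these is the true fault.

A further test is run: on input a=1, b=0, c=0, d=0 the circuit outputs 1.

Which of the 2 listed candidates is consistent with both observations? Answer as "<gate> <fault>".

g5 stuck-at-0

Evaluate each candidate on input a=1, b=0, c=0, d=0:
  g5 inverted output: g0=0, g1=1, g2=1, g3=1, g4=0, g5=1 [inverted output], g6=0 → 0 — eliminated
  g5 stuck-at-0: g0=0, g1=1, g2=1, g3=1, g4=0, g5=0 [stuck-at-0], g6=1 → 1 — matches
Only g5 stuck-at-0 reproduces the observed 1.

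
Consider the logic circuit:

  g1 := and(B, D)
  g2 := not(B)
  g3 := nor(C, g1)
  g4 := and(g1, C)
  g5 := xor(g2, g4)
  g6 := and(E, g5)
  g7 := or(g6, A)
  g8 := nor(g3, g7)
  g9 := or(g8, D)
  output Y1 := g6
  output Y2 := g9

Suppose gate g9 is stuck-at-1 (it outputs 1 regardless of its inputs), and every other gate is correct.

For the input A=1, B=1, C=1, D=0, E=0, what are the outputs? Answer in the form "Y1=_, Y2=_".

Propagate with g9 forced: g1=0, g2=0, g3=0, g4=0, g5=0, g6=0, g7=1, g8=0, g9=1 [stuck-at-1].
So the outputs are Y1=0, Y2=1. (Without the fault they would be Y1=0, Y2=0.)

Y1=0, Y2=1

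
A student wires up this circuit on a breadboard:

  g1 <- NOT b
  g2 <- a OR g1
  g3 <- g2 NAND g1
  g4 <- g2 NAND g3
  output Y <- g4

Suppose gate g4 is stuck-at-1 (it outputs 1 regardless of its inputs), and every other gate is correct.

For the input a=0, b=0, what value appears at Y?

Propagate with g4 forced: g1=1, g2=1, g3=0, g4=1 [stuck-at-1].
So Y = 1. (Same as the fault-free value — the fault is masked on this input.)

1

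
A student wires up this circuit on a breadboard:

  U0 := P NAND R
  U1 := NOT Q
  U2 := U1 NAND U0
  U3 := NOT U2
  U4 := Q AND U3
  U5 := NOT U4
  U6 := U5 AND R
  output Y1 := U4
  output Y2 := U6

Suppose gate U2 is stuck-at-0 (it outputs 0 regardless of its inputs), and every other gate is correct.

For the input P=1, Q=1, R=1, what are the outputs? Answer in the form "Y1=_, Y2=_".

Y1=1, Y2=0

Propagate with U2 forced: U0=0, U1=0, U2=0 [stuck-at-0], U3=1, U4=1, U5=0, U6=0.
So the outputs are Y1=1, Y2=0. (Without the fault they would be Y1=0, Y2=1.)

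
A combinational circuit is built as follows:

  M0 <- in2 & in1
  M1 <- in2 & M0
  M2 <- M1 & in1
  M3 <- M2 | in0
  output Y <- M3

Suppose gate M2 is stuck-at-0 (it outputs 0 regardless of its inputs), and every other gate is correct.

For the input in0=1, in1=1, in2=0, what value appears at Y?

Propagate with M2 forced: M0=0, M1=0, M2=0 [stuck-at-0], M3=1.
So Y = 1. (Same as the fault-free value — the fault is masked on this input.)

1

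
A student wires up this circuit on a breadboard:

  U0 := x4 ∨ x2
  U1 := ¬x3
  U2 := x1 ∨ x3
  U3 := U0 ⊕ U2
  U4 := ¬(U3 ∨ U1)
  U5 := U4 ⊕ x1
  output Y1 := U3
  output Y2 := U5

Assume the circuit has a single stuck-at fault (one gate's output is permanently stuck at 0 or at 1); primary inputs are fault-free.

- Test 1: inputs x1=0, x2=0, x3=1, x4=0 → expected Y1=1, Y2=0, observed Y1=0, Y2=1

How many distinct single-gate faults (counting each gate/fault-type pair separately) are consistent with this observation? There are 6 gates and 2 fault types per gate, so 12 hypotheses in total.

3

Fault-free: U0=0, U1=0, U2=1, U3=1, U4=0, U5=0 → Y1=1, Y2=0. Observed Y1=0, Y2=1.
  U0 stuck-at-0: output Y1=1, Y2=0 ✗
  U0 stuck-at-1: output Y1=0, Y2=1 ✓
  U1 stuck-at-0: output Y1=1, Y2=0 ✗
  U1 stuck-at-1: output Y1=1, Y2=0 ✗
  U2 stuck-at-0: output Y1=0, Y2=1 ✓
  U2 stuck-at-1: output Y1=1, Y2=0 ✗
  U3 stuck-at-0: output Y1=0, Y2=1 ✓
  U3 stuck-at-1: output Y1=1, Y2=0 ✗
  U4 stuck-at-0: output Y1=1, Y2=0 ✗
  U4 stuck-at-1: output Y1=1, Y2=1 ✗
  U5 stuck-at-0: output Y1=1, Y2=0 ✗
  U5 stuck-at-1: output Y1=1, Y2=1 ✗
Consistent faults: {U0 stuck-at-1, U2 stuck-at-0, U3 stuck-at-0} — 3 in all.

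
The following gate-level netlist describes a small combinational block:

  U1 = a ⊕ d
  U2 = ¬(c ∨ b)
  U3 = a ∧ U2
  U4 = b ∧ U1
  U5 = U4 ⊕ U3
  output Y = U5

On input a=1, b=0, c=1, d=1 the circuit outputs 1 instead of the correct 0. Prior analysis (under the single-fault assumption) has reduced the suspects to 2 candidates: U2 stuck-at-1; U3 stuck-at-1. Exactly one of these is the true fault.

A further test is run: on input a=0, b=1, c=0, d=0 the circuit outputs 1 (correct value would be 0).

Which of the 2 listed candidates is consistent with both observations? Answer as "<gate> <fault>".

Evaluate each candidate on input a=0, b=1, c=0, d=0:
  U2 stuck-at-1: U1=0, U2=1 [stuck-at-1], U3=0, U4=0, U5=0 → 0 — eliminated
  U3 stuck-at-1: U1=0, U2=0, U3=1 [stuck-at-1], U4=0, U5=1 → 1 — matches
Only U3 stuck-at-1 reproduces the observed 1.

U3 stuck-at-1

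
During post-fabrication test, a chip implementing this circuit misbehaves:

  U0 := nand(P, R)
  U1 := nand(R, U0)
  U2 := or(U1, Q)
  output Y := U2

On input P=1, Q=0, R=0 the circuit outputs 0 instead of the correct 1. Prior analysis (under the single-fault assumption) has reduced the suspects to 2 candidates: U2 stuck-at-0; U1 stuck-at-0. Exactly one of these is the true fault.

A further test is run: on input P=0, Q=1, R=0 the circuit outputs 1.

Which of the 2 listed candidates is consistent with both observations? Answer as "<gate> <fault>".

U1 stuck-at-0

Evaluate each candidate on input P=0, Q=1, R=0:
  U2 stuck-at-0: U0=1, U1=1, U2=0 [stuck-at-0] → 0 — eliminated
  U1 stuck-at-0: U0=1, U1=0 [stuck-at-0], U2=1 → 1 — matches
Only U1 stuck-at-0 reproduces the observed 1.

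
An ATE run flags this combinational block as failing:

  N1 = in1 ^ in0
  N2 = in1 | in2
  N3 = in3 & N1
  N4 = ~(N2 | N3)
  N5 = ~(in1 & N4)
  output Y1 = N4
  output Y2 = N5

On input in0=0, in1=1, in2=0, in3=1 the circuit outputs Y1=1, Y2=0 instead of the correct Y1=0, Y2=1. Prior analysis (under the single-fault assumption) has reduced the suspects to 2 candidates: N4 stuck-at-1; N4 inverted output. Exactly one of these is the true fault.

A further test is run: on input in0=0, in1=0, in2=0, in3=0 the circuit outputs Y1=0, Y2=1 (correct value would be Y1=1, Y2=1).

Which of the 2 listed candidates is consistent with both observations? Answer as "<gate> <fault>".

N4 inverted output

Evaluate each candidate on input in0=0, in1=0, in2=0, in3=0:
  N4 stuck-at-1: N1=0, N2=0, N3=0, N4=1 [stuck-at-1], N5=1 → Y1=1, Y2=1 — eliminated
  N4 inverted output: N1=0, N2=0, N3=0, N4=0 [inverted output], N5=1 → Y1=0, Y2=1 — matches
Only N4 inverted output reproduces the observed Y1=0, Y2=1.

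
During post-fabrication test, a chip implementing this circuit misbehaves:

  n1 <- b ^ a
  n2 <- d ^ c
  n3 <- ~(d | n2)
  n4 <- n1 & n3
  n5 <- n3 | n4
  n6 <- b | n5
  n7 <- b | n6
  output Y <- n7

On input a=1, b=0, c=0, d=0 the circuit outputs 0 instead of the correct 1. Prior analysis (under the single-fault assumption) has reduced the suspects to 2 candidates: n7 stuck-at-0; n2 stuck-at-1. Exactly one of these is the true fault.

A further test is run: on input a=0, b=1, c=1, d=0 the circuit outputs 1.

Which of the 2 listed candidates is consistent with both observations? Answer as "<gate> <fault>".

Evaluate each candidate on input a=0, b=1, c=1, d=0:
  n7 stuck-at-0: n1=1, n2=1, n3=0, n4=0, n5=0, n6=1, n7=0 [stuck-at-0] → 0 — eliminated
  n2 stuck-at-1: n1=1, n2=1 [stuck-at-1], n3=0, n4=0, n5=0, n6=1, n7=1 → 1 — matches
Only n2 stuck-at-1 reproduces the observed 1.

n2 stuck-at-1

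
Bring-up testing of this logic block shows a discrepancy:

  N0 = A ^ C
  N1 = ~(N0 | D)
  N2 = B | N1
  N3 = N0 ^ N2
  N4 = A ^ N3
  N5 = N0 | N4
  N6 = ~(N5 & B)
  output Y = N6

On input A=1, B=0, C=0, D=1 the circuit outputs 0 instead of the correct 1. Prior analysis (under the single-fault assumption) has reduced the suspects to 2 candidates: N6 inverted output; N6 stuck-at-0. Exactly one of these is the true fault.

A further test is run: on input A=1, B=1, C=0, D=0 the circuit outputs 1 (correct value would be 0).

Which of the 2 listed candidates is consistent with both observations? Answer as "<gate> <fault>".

N6 inverted output

Evaluate each candidate on input A=1, B=1, C=0, D=0:
  N6 inverted output: N0=1, N1=0, N2=1, N3=0, N4=1, N5=1, N6=1 [inverted output] → 1 — matches
  N6 stuck-at-0: N0=1, N1=0, N2=1, N3=0, N4=1, N5=1, N6=0 [stuck-at-0] → 0 — eliminated
Only N6 inverted output reproduces the observed 1.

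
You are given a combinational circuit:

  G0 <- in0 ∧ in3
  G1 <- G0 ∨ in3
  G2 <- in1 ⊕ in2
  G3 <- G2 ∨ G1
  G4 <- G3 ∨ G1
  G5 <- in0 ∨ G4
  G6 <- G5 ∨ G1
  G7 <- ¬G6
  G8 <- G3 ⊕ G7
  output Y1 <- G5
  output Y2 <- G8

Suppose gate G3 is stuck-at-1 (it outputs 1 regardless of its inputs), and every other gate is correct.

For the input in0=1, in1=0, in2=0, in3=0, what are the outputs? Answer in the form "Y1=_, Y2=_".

Propagate with G3 forced: G0=0, G1=0, G2=0, G3=1 [stuck-at-1], G4=1, G5=1, G6=1, G7=0, G8=1.
So the outputs are Y1=1, Y2=1. (Without the fault they would be Y1=1, Y2=0.)

Y1=1, Y2=1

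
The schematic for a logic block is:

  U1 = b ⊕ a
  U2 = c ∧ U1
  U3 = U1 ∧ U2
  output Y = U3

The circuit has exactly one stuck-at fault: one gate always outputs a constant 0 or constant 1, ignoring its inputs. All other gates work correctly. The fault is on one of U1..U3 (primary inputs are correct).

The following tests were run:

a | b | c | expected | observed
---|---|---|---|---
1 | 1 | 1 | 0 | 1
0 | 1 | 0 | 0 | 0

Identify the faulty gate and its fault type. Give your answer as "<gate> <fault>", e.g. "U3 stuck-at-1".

Fault-free values for test 1 (a=1, b=1, c=1): U1=0, U2=0, U3=0, giving Y=0. Observed 1.
Test 1: faults giving observed 1 are {U1 stuck-at-1, U3 stuck-at-1}.
Test 2 (a=0, b=1, c=0): fault-free U1=1, U2=0, U3=0 → 0; observed 0. Eliminates U3 stuck-at-1.
Only U1 stuck-at-1 is consistent with every test.

U1 stuck-at-1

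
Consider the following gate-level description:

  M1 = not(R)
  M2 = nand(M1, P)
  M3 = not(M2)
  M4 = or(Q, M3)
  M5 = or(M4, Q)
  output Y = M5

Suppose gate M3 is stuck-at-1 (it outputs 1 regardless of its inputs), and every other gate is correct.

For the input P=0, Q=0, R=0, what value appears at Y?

1

Propagate with M3 forced: M1=1, M2=1, M3=1 [stuck-at-1], M4=1, M5=1.
So Y = 1. (Without the fault it would be 0.)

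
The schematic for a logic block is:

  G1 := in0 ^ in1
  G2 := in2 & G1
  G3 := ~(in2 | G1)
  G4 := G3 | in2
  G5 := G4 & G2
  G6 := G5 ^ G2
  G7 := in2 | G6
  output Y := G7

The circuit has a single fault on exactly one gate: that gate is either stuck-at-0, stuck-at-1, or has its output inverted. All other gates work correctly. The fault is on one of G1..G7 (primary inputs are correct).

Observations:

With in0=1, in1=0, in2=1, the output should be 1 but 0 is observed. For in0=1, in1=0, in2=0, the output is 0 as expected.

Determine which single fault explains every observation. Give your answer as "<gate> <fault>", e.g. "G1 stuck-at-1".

G7 stuck-at-0

Fault-free values for test 1 (in0=1, in1=0, in2=1): G1=1, G2=1, G3=0, G4=1, G5=1, G6=0, G7=1, giving Y=1. Observed 0.
Test 1: faults giving observed 0 are {G7 stuck-at-0, G7 inverted output}.
Test 2 (in0=1, in1=0, in2=0): fault-free G1=1, G2=0, G3=0, G4=0, G5=0, G6=0, G7=0 → 0; observed 0. Eliminates G7 inverted output.
Only G7 stuck-at-0 is consistent with every test.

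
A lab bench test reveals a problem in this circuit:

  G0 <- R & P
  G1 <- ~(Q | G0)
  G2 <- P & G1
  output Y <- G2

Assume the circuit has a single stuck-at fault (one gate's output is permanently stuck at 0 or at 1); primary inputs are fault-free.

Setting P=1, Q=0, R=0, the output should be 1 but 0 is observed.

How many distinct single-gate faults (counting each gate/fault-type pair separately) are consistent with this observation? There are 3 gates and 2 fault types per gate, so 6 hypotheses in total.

3

Fault-free: G0=0, G1=1, G2=1 → 1. Observed 0.
  G0 stuck-at-0: output 1 ✗
  G0 stuck-at-1: output 0 ✓
  G1 stuck-at-0: output 0 ✓
  G1 stuck-at-1: output 1 ✗
  G2 stuck-at-0: output 0 ✓
  G2 stuck-at-1: output 1 ✗
Consistent faults: {G0 stuck-at-1, G1 stuck-at-0, G2 stuck-at-0} — 3 in all.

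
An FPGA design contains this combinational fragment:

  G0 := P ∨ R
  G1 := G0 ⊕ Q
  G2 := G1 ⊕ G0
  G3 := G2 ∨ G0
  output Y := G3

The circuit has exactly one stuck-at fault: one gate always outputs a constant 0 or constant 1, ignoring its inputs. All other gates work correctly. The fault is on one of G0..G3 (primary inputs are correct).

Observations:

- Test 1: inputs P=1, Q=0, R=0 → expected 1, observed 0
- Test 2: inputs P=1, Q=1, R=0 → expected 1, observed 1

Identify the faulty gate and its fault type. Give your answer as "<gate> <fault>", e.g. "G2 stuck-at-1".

G0 stuck-at-0

Fault-free values for test 1 (P=1, Q=0, R=0): G0=1, G1=1, G2=0, G3=1, giving Y=1. Observed 0.
Test 1: faults giving observed 0 are {G0 stuck-at-0, G3 stuck-at-0}.
Test 2 (P=1, Q=1, R=0): fault-free G0=1, G1=0, G2=1, G3=1 → 1; observed 1. Eliminates G3 stuck-at-0.
Only G0 stuck-at-0 is consistent with every test.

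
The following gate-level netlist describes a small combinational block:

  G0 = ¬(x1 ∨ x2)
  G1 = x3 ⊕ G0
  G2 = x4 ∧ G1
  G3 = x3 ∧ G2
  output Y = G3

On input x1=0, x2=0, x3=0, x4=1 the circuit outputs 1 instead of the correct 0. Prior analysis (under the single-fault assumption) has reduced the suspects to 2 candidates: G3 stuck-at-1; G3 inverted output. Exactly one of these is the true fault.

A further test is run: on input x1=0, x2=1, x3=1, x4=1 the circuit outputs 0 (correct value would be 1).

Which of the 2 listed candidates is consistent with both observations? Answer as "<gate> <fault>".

Evaluate each candidate on input x1=0, x2=1, x3=1, x4=1:
  G3 stuck-at-1: G0=0, G1=1, G2=1, G3=1 [stuck-at-1] → 1 — eliminated
  G3 inverted output: G0=0, G1=1, G2=1, G3=0 [inverted output] → 0 — matches
Only G3 inverted output reproduces the observed 0.

G3 inverted output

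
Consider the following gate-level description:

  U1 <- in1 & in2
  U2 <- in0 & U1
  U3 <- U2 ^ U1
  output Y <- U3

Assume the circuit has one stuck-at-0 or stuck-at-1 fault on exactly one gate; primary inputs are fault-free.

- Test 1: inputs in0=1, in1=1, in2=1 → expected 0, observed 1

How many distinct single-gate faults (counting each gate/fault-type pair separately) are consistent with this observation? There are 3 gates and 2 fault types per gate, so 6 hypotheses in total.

Fault-free: U1=1, U2=1, U3=0 → 0. Observed 1.
  U1 stuck-at-0: output 0 ✗
  U1 stuck-at-1: output 0 ✗
  U2 stuck-at-0: output 1 ✓
  U2 stuck-at-1: output 0 ✗
  U3 stuck-at-0: output 0 ✗
  U3 stuck-at-1: output 1 ✓
Consistent faults: {U2 stuck-at-0, U3 stuck-at-1} — 2 in all.

2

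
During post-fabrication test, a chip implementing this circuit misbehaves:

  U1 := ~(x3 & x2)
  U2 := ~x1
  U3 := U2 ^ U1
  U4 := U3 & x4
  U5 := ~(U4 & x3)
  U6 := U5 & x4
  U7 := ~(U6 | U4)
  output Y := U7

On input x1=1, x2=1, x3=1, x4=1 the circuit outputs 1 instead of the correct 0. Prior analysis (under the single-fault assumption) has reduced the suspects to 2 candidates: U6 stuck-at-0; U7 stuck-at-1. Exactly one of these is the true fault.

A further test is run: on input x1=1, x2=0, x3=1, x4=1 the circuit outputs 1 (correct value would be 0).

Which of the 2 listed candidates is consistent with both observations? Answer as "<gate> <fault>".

U7 stuck-at-1

Evaluate each candidate on input x1=1, x2=0, x3=1, x4=1:
  U6 stuck-at-0: U1=1, U2=0, U3=1, U4=1, U5=0, U6=0 [stuck-at-0], U7=0 → 0 — eliminated
  U7 stuck-at-1: U1=1, U2=0, U3=1, U4=1, U5=0, U6=0, U7=1 [stuck-at-1] → 1 — matches
Only U7 stuck-at-1 reproduces the observed 1.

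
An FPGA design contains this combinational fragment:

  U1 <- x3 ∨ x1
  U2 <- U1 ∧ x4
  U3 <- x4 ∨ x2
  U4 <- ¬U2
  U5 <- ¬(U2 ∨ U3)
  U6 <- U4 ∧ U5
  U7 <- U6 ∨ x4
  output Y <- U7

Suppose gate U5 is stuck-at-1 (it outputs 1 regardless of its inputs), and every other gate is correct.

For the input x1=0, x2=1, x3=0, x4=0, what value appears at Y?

1

Propagate with U5 forced: U1=0, U2=0, U3=1, U4=1, U5=1 [stuck-at-1], U6=1, U7=1.
So Y = 1. (Without the fault it would be 0.)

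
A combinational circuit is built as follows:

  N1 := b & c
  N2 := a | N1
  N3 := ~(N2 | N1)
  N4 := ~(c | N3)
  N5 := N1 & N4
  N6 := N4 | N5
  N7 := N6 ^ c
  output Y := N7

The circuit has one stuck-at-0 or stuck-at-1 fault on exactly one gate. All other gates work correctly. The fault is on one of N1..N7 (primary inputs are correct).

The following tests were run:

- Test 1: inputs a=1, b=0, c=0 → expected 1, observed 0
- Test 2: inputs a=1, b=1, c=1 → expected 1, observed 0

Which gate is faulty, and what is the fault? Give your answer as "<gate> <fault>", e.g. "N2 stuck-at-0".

Fault-free values for test 1 (a=1, b=0, c=0): N1=0, N2=1, N3=0, N4=1, N5=0, N6=1, N7=1, giving Y=1. Observed 0.
Test 1: faults giving observed 0 are {N2 stuck-at-0, N3 stuck-at-1, N4 stuck-at-0, N6 stuck-at-0, N7 stuck-at-0}.
Test 2 (a=1, b=1, c=1): fault-free N1=1, N2=1, N3=0, N4=0, N5=0, N6=0, N7=1 → 1; observed 0. Eliminates N2 stuck-at-0, N3 stuck-at-1, N4 stuck-at-0, N6 stuck-at-0.
Only N7 stuck-at-0 is consistent with every test.

N7 stuck-at-0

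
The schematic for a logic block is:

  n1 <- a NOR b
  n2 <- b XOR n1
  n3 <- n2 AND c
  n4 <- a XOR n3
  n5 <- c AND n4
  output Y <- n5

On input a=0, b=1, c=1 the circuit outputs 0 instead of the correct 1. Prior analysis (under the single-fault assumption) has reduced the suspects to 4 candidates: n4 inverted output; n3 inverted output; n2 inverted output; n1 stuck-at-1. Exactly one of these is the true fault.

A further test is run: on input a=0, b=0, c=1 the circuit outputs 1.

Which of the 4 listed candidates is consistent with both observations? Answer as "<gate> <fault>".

n1 stuck-at-1

Evaluate each candidate on input a=0, b=0, c=1:
  n4 inverted output: n1=1, n2=1, n3=1, n4=0 [inverted output], n5=0 → 0 — eliminated
  n3 inverted output: n1=1, n2=1, n3=0 [inverted output], n4=0, n5=0 → 0 — eliminated
  n2 inverted output: n1=1, n2=0 [inverted output], n3=0, n4=0, n5=0 → 0 — eliminated
  n1 stuck-at-1: n1=1 [stuck-at-1], n2=1, n3=1, n4=1, n5=1 → 1 — matches
Only n1 stuck-at-1 reproduces the observed 1.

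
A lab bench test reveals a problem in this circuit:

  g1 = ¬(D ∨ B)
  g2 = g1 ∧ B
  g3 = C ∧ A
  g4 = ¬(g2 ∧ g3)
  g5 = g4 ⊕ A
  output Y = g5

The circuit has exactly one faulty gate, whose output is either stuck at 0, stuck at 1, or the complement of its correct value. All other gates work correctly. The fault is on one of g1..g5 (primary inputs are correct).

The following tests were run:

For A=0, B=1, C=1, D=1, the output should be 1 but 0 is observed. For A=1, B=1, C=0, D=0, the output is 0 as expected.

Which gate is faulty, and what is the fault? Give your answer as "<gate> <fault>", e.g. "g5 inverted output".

g5 stuck-at-0

Fault-free values for test 1 (A=0, B=1, C=1, D=1): g1=0, g2=0, g3=0, g4=1, g5=1, giving Y=1. Observed 0.
Test 1: faults giving observed 0 are {g4 stuck-at-0, g4 inverted output, g5 stuck-at-0, g5 inverted output}.
Test 2 (A=1, B=1, C=0, D=0): fault-free g1=0, g2=0, g3=0, g4=1, g5=0 → 0; observed 0. Eliminates g4 stuck-at-0, g4 inverted output, g5 inverted output.
Only g5 stuck-at-0 is consistent with every test.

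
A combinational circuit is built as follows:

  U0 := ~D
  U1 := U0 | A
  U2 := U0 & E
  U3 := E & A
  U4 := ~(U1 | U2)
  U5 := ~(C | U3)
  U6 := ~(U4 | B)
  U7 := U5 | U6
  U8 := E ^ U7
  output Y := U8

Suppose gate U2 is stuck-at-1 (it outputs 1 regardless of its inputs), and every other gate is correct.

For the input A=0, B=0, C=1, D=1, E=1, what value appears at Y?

Propagate with U2 forced: U0=0, U1=0, U2=1 [stuck-at-1], U3=0, U4=0, U5=0, U6=1, U7=1, U8=0.
So Y = 0. (Without the fault it would be 1.)

0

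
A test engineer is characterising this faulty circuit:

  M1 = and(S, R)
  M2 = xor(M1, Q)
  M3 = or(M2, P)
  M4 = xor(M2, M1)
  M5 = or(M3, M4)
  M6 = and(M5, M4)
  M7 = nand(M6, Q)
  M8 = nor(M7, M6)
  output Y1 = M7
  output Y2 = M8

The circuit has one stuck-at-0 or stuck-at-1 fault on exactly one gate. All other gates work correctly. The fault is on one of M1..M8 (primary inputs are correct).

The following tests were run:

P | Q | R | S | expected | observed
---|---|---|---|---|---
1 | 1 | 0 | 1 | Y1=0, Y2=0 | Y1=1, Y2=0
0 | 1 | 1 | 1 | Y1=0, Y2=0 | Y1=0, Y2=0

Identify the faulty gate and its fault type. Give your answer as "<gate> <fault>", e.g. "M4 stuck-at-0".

M2 stuck-at-0

Fault-free values for test 1 (P=1, Q=1, R=0, S=1): M1=0, M2=1, M3=1, M4=1, M5=1, M6=1, M7=0, M8=0, giving Y1=0, Y2=0. Observed Y1=1, Y2=0.
Test 1: faults giving observed Y1=1, Y2=0 are {M2 stuck-at-0, M4 stuck-at-0, M5 stuck-at-0, M6 stuck-at-0, M7 stuck-at-1}.
Test 2 (P=0, Q=1, R=1, S=1): fault-free M1=1, M2=0, M3=0, M4=1, M5=1, M6=1, M7=0, M8=0 → Y1=0, Y2=0; observed Y1=0, Y2=0. Eliminates M4 stuck-at-0, M5 stuck-at-0, M6 stuck-at-0, M7 stuck-at-1.
Only M2 stuck-at-0 is consistent with every test.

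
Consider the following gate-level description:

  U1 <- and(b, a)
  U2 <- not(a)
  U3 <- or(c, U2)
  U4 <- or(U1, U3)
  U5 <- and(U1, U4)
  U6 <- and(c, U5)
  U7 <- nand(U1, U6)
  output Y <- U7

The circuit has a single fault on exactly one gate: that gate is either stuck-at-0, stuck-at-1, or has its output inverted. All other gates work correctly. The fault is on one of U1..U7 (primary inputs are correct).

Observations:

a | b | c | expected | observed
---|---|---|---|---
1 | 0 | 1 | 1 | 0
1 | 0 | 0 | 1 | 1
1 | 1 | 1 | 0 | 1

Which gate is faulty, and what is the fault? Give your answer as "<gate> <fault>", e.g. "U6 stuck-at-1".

Fault-free values for test 1 (a=1, b=0, c=1): U1=0, U2=0, U3=1, U4=1, U5=0, U6=0, U7=1, giving Y=1. Observed 0.
Test 1: faults giving observed 0 are {U1 stuck-at-1, U1 inverted output, U7 stuck-at-0, U7 inverted output}.
Test 2 (a=1, b=0, c=0): fault-free U1=0, U2=0, U3=0, U4=0, U5=0, U6=0, U7=1 → 1; observed 1. Eliminates U7 stuck-at-0, U7 inverted output.
Test 3 (a=1, b=1, c=1): fault-free U1=1, U2=0, U3=1, U4=1, U5=1, U6=1, U7=0 → 0; observed 1. Eliminates U1 stuck-at-1.
Only U1 inverted output is consistent with every test.

U1 inverted output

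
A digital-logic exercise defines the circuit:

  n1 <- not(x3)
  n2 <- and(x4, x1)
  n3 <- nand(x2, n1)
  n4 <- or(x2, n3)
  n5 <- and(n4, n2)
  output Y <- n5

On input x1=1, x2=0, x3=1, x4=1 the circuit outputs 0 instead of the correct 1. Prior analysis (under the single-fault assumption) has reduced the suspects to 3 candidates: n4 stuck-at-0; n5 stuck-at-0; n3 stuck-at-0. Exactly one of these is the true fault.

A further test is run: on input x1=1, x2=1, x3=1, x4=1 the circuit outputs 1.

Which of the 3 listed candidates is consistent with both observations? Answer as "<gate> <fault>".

n3 stuck-at-0

Evaluate each candidate on input x1=1, x2=1, x3=1, x4=1:
  n4 stuck-at-0: n1=0, n2=1, n3=1, n4=0 [stuck-at-0], n5=0 → 0 — eliminated
  n5 stuck-at-0: n1=0, n2=1, n3=1, n4=1, n5=0 [stuck-at-0] → 0 — eliminated
  n3 stuck-at-0: n1=0, n2=1, n3=0 [stuck-at-0], n4=1, n5=1 → 1 — matches
Only n3 stuck-at-0 reproduces the observed 1.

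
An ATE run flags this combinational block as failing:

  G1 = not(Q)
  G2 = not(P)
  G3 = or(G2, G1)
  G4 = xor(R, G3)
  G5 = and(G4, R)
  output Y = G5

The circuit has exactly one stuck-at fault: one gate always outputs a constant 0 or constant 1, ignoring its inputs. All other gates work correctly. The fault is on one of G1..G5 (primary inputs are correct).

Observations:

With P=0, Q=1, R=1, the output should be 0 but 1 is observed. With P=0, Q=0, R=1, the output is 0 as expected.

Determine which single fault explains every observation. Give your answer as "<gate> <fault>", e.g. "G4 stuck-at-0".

G2 stuck-at-0

Fault-free values for test 1 (P=0, Q=1, R=1): G1=0, G2=1, G3=1, G4=0, G5=0, giving Y=0. Observed 1.
Test 1: faults giving observed 1 are {G2 stuck-at-0, G3 stuck-at-0, G4 stuck-at-1, G5 stuck-at-1}.
Test 2 (P=0, Q=0, R=1): fault-free G1=1, G2=1, G3=1, G4=0, G5=0 → 0; observed 0. Eliminates G3 stuck-at-0, G4 stuck-at-1, G5 stuck-at-1.
Only G2 stuck-at-0 is consistent with every test.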